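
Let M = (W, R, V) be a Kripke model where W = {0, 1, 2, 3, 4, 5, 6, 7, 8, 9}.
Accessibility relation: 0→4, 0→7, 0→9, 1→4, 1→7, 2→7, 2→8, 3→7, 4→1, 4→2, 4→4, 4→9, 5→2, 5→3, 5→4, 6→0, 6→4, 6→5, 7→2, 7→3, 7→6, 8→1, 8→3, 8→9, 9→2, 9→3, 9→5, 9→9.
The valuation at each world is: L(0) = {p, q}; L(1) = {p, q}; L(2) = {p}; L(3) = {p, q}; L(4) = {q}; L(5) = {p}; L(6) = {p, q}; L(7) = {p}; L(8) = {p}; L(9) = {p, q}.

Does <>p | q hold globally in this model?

Yes

Let φ = <>p | q. Evaluate φ at each world:
  0 (successors {4, 7, 9}): φ is true.
  1 (successors {4, 7}): φ is true.
  2 (successors {7, 8}): φ is true.
  3 (successors {7}): φ is true.
  4 (successors {1, 2, 4, 9}): φ is true.
  5 (successors {2, 3, 4}): φ is true.
  6 (successors {0, 4, 5}): φ is true.
  7 (successors {2, 3, 6}): φ is true.
  8 (successors {1, 3, 9}): φ is true.
  9 (successors {2, 3, 5, 9}): φ is true.
For instance, at 0:
  At 0: <>p is true, q is true, so <>p | q is true.
    At 0: <>p requires p at some successor in {4, 7, 9}.
      p holds at 7, so <>p is true at 0.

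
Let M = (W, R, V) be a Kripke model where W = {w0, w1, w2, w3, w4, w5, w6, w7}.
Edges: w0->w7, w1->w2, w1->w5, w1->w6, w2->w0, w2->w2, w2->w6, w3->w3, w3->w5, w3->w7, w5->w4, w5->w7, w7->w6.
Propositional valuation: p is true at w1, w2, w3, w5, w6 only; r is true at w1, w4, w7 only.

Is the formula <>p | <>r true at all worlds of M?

No

Let φ = <>p | <>r. Evaluate φ at each world:
  w0 (successors {w7}): φ is true.
  w1 (successors {w2, w5, w6}): φ is true.
  w2 (successors {w0, w2, w6}): φ is true.
  w3 (successors {w3, w5, w7}): φ is true.
  w4 (successors ∅): φ is false.
  w5 (successors {w4, w7}): φ is true.
  w6 (successors ∅): φ is false.
  w7 (successors {w6}): φ is true.
Detail at w4 (counterexample):
  At w4: <>p is false, <>r is false, so <>p | <>r is false.
    At w4: no accessible worlds, so <>p is false.
    At w4: no accessible worlds, so <>r is false.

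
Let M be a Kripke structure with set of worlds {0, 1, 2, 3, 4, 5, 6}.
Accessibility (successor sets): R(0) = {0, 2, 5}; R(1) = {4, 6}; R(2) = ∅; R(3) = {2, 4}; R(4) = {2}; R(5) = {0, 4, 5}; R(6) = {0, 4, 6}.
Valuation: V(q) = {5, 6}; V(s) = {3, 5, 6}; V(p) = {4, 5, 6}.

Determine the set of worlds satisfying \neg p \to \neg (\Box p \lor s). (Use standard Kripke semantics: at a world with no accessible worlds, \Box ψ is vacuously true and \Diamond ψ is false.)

Let φ = \neg p \to \neg (\Box p \lor s). Evaluate φ at each world:
  0 (successors {0, 2, 5}): φ is true.
  1 (successors {4, 6}): φ is false.
  2 (successors ∅): φ is false.
  3 (successors {2, 4}): φ is false.
  4 (successors {2}): φ is true.
  5 (successors {0, 4, 5}): φ is true.
  6 (successors {0, 4, 6}): φ is true.
For instance, at 0:
  At 0: \neg p is true, \neg (\Box p \lor s) is true, so \neg p \to \neg (\Box p \lor s) is true.
    At 0: \Box p \lor s is false, so \neg (\Box p \lor s) is true.
      At 0: \Box p is false, s is false, so \Box p \lor s is false.
Satisfying worlds: {0, 4, 5, 6}

0, 4, 5, 6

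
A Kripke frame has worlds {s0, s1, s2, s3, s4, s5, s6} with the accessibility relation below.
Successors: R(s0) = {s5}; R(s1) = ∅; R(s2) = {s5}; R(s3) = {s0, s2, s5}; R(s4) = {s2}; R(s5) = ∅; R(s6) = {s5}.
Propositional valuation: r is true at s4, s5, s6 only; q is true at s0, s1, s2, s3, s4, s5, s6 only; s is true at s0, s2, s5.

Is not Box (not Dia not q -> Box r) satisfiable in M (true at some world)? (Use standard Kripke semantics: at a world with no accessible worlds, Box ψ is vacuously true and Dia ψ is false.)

Let φ = not Box (not Dia not q -> Box r). Evaluate φ at each world:
  s0 (successors {s5}): φ is false.
  s1 (successors ∅): φ is false.
  s2 (successors {s5}): φ is false.
  s3 (successors {s0, s2, s5}): φ is false.
  s4 (successors {s2}): φ is false.
  s5 (successors ∅): φ is false.
  s6 (successors {s5}): φ is false.
For instance, at s6:
  At s6: Box (not Dia not q -> Box r) is true, so not Box (not Dia not q -> Box r) is false.
    At s6: Box (not Dia not q -> Box r) requires not Dia not q -> Box r at every successor {s5}.
      At s5: not Dia not q -> Box r is true.
    So Box (not Dia not q -> Box r) is true at s6.

No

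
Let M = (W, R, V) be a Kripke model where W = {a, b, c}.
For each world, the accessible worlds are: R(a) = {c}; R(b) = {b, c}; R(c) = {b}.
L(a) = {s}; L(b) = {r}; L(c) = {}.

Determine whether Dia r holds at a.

No

At a: Dia r requires r at some successor in {c}.
  At c: r is false.
So Dia r is false at a.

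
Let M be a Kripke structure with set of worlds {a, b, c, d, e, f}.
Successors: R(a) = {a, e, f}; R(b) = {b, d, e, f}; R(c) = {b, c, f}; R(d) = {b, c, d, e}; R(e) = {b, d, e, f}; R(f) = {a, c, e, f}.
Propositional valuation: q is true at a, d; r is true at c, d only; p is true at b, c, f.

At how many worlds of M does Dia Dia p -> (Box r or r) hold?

Let φ = Dia Dia p -> (Box r or r). Evaluate φ at each world:
  a (successors {a, e, f}): φ is false.
  b (successors {b, d, e, f}): φ is false.
  c (successors {b, c, f}): φ is true.
  d (successors {b, c, d, e}): φ is true.
  e (successors {b, d, e, f}): φ is false.
  f (successors {a, c, e, f}): φ is false.
For instance, at b:
  At b: Dia Dia p is true, Box r or r is false, so Dia Dia p -> (Box r or r) is false.
    At b: Dia Dia p requires Dia p at some successor in {b, d, e, f}.
      Dia p holds at b, so Dia Dia p is true at b.
    At b: Box r is false, r is false, so Box r or r is false.
      At b: Box r requires r at every successor {b, d, e, f}.
        r fails at b, so Box r is false at b.
Satisfying worlds: {c, d}

2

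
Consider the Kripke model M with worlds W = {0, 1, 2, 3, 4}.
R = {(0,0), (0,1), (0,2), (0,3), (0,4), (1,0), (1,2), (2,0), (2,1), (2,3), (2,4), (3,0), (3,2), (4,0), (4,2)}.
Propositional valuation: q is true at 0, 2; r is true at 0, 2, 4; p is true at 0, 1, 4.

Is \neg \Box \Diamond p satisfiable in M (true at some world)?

No

Recall that \Box ψ holds at a world iff ψ holds at every accessible world, and \Diamond ψ holds iff ψ holds at some accessible world.
Let φ = \neg \Box \Diamond p. Evaluate φ at each world:
  0 (successors {0, 1, 2, 3, 4}): φ is false.
  1 (successors {0, 2}): φ is false.
  2 (successors {0, 1, 3, 4}): φ is false.
  3 (successors {0, 2}): φ is false.
  4 (successors {0, 2}): φ is false.
For instance, at 2:
  At 2: \Box \Diamond p is true, so \neg \Box \Diamond p is false.
    At 2: \Box \Diamond p requires \Diamond p at every successor {0, 1, 3, 4}.
      At 0: \Diamond p is true.
      At 1: \Diamond p is true.
      At 3: \Diamond p is true.
      At 4: \Diamond p is true.
    So \Box \Diamond p is true at 2.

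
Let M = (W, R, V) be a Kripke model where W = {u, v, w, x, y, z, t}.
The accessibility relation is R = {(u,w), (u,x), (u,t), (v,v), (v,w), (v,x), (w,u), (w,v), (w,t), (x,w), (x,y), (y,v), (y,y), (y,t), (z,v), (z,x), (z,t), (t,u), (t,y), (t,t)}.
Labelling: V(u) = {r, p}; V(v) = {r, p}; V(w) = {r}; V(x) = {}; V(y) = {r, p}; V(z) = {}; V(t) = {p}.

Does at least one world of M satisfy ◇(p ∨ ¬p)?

Recall that ◇ψ holds at a world iff ψ holds at some accessible world.
Let φ = ◇(p ∨ ¬p). Evaluate φ at each world:
  u (successors {w, x, t}): φ is true.
  v (successors {v, w, x}): φ is true.
  w (successors {u, v, t}): φ is true.
  x (successors {w, y}): φ is true.
  y (successors {v, y, t}): φ is true.
  z (successors {v, x, t}): φ is true.
  t (successors {u, y, t}): φ is true.
Detail at u (witness):
  At u: ◇(p ∨ ¬p) requires p ∨ ¬p at some successor in {w, x, t}.
    p ∨ ¬p holds at w, so ◇(p ∨ ¬p) is true at u.

Yes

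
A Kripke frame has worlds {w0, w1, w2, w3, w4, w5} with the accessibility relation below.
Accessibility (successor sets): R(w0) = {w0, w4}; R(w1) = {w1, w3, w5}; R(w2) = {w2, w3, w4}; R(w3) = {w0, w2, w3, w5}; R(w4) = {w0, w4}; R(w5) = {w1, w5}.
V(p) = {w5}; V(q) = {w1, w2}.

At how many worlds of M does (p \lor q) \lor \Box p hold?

Let φ = (p \lor q) \lor \Box p. Evaluate φ at each world:
  w0 (successors {w0, w4}): φ is false.
  w1 (successors {w1, w3, w5}): φ is true.
  w2 (successors {w2, w3, w4}): φ is true.
  w3 (successors {w0, w2, w3, w5}): φ is false.
  w4 (successors {w0, w4}): φ is false.
  w5 (successors {w1, w5}): φ is true.
For instance, at w0:
  At w0: p \lor q is false, \Box p is false, so (p \lor q) \lor \Box p is false.
    At w0: \Box p requires p at every successor {w0, w4}.
      p fails at w0, so \Box p is false at w0.
Satisfying worlds: {w1, w2, w5}

3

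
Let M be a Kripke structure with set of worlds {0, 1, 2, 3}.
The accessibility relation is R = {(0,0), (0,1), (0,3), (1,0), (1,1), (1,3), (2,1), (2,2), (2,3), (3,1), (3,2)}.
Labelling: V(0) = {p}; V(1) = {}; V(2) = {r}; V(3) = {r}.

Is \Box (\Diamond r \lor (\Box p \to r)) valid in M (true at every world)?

Yes

Let φ = \Box (\Diamond r \lor (\Box p \to r)). Evaluate φ at each world:
  0 (successors {0, 1, 3}): φ is true.
  1 (successors {0, 1, 3}): φ is true.
  2 (successors {1, 2, 3}): φ is true.
  3 (successors {1, 2}): φ is true.
For instance, at 3:
  At 3: \Box (\Diamond r \lor (\Box p \to r)) requires \Diamond r \lor (\Box p \to r) at every successor {1, 2}.
      At 1: \Diamond r is true, \Box p \to r is true, so \Diamond r \lor (\Box p \to r) is true.
      At 2: \Diamond r is true, \Box p \to r is true, so \Diamond r \lor (\Box p \to r) is true.
  So \Box (\Diamond r \lor (\Box p \to r)) is true at 3.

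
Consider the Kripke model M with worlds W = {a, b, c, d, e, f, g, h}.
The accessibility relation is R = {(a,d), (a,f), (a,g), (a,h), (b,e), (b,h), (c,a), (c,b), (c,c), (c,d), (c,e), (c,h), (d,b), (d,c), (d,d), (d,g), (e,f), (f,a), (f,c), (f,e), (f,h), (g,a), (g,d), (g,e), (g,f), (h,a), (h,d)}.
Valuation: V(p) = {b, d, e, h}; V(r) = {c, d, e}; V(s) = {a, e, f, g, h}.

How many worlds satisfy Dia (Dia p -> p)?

7

Recall that Dia ψ holds at a world iff ψ holds at some accessible world.
Let φ = Dia (Dia p -> p). Evaluate φ at each world:
  a (successors {d, f, g, h}): φ is true.
  b (successors {e, h}): φ is true.
  c (successors {a, b, c, d, e, h}): φ is true.
  d (successors {b, c, d, g}): φ is true.
  e (successors {f}): φ is false.
  f (successors {a, c, e, h}): φ is true.
  g (successors {a, d, e, f}): φ is true.
  h (successors {a, d}): φ is true.
For instance, at b:
  At b: Dia (Dia p -> p) requires Dia p -> p at some successor in {e, h}.
    Dia p -> p holds at e, so Dia (Dia p -> p) is true at b.
      At e: Dia p is false, p is true, so Dia p -> p is true.
Satisfying worlds: {a, b, c, d, f, g, h}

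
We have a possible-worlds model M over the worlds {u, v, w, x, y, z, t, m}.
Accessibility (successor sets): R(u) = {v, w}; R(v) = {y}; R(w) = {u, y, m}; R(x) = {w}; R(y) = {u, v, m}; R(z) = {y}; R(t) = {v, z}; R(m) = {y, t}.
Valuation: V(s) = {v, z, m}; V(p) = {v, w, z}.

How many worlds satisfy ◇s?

Let φ = ◇s. Evaluate φ at each world:
  u (successors {v, w}): φ is true.
  v (successors {y}): φ is false.
  w (successors {u, y, m}): φ is true.
  x (successors {w}): φ is false.
  y (successors {u, v, m}): φ is true.
  z (successors {y}): φ is false.
  t (successors {v, z}): φ is true.
  m (successors {y, t}): φ is false.
For instance, at v:
  At v: ◇s requires s at some successor in {y}.
    At y: s is false.
  So ◇s is false at v.
Satisfying worlds: {u, w, y, t}

4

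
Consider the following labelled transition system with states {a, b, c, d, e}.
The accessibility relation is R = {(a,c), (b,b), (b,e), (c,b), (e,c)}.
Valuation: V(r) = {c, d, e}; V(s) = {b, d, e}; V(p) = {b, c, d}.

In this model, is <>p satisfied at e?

At e: <>p requires p at some successor in {c}.
  p holds at c, so <>p is true at e.

Yes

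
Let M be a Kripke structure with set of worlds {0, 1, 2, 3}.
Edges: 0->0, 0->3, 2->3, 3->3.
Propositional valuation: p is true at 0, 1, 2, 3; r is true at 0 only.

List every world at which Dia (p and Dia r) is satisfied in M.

Recall that Dia ψ holds at a world iff ψ holds at some accessible world.
Let φ = Dia (p and Dia r). Evaluate φ at each world:
  0 (successors {0, 3}): φ is true.
  1 (successors ∅): φ is false.
  2 (successors {3}): φ is false.
  3 (successors {3}): φ is false.
For instance, at 2:
  At 2: Dia (p and Dia r) requires p and Dia r at some successor in {3}.
    At 3: p and Dia r is false.
  So Dia (p and Dia r) is false at 2.
Satisfying worlds: {0}

0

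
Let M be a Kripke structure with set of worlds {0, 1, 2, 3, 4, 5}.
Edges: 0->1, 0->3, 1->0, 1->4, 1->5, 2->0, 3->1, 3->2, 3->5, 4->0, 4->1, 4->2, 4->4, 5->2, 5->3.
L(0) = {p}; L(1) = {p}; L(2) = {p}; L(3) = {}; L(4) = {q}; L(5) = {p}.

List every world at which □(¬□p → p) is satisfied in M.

0, 2, 3, 5

Let φ = □(¬□p → p). Evaluate φ at each world:
  0 (successors {1, 3}): φ is true.
  1 (successors {0, 4, 5}): φ is false.
  2 (successors {0}): φ is true.
  3 (successors {1, 2, 5}): φ is true.
  4 (successors {0, 1, 2, 4}): φ is false.
  5 (successors {2, 3}): φ is true.
For instance, at 0:
  At 0: □(¬□p → p) requires ¬□p → p at every successor {1, 3}.
      At 1: ¬□p is true, p is true, so ¬□p → p is true.
      At 3: ¬□p is false, p is false, so ¬□p → p is true.
  So □(¬□p → p) is true at 0.
Satisfying worlds: {0, 2, 3, 5}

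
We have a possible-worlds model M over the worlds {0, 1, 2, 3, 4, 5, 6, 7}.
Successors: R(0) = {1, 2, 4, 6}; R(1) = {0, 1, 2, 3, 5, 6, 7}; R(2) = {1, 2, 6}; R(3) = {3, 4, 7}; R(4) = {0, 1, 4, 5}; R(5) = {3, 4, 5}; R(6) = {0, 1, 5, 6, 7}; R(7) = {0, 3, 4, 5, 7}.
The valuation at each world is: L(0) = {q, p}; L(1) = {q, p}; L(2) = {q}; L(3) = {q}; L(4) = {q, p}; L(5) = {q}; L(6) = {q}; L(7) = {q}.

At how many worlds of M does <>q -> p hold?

Let φ = <>q -> p. Evaluate φ at each world:
  0 (successors {1, 2, 4, 6}): φ is true.
  1 (successors {0, 1, 2, 3, 5, 6, 7}): φ is true.
  2 (successors {1, 2, 6}): φ is false.
  3 (successors {3, 4, 7}): φ is false.
  4 (successors {0, 1, 4, 5}): φ is true.
  5 (successors {3, 4, 5}): φ is false.
  6 (successors {0, 1, 5, 6, 7}): φ is false.
  7 (successors {0, 3, 4, 5, 7}): φ is false.
For instance, at 1:
  At 1: <>q is true, p is true, so <>q -> p is true.
    At 1: <>q requires q at some successor in {0, 1, 2, 3, 5, 6, 7}.
      q holds at 0, so <>q is true at 1.
Satisfying worlds: {0, 1, 4}

3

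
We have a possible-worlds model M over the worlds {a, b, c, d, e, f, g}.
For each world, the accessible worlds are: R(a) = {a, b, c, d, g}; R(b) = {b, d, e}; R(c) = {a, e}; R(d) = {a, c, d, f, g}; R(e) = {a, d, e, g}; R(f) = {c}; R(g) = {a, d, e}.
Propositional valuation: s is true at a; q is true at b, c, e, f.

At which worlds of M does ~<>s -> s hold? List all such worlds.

Let φ = ~<>s -> s. Evaluate φ at each world:
  a (successors {a, b, c, d, g}): φ is true.
  b (successors {b, d, e}): φ is false.
  c (successors {a, e}): φ is true.
  d (successors {a, c, d, f, g}): φ is true.
  e (successors {a, d, e, g}): φ is true.
  f (successors {c}): φ is false.
  g (successors {a, d, e}): φ is true.
For instance, at g:
  At g: ~<>s is false, s is false, so ~<>s -> s is true.
    At g: <>s is true, so ~<>s is false.
      At g: <>s requires s at some successor in {a, d, e}.
        s holds at a, so <>s is true at g.
Satisfying worlds: {a, c, d, e, g}

a, c, d, e, g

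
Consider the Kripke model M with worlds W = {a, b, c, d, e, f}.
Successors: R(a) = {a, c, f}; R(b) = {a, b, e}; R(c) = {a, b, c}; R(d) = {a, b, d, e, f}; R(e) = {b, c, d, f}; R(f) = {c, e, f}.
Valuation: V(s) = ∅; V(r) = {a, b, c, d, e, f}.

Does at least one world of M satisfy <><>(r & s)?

Let φ = <><>(r & s). Evaluate φ at each world:
  a (successors {a, c, f}): φ is false.
  b (successors {a, b, e}): φ is false.
  c (successors {a, b, c}): φ is false.
  d (successors {a, b, d, e, f}): φ is false.
  e (successors {b, c, d, f}): φ is false.
  f (successors {c, e, f}): φ is false.
For instance, at c:
  At c: <><>(r & s) requires <>(r & s) at some successor in {a, b, c}.
    At a: <>(r & s) is false.
    At b: <>(r & s) is false.
    At c: <>(r & s) is false.
  So <><>(r & s) is false at c.

No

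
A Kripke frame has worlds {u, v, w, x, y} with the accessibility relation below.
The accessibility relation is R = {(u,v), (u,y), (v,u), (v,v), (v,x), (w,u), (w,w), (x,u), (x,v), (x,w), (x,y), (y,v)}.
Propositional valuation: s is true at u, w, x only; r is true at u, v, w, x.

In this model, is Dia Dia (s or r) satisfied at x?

Yes

At x: Dia Dia (s or r) requires Dia (s or r) at some successor in {u, v, w, y}.
  Dia (s or r) holds at u, so Dia Dia (s or r) is true at x.
    At u: Dia (s or r) requires s or r at some successor in {v, y}.
      s or r holds at v, so Dia (s or r) is true at u.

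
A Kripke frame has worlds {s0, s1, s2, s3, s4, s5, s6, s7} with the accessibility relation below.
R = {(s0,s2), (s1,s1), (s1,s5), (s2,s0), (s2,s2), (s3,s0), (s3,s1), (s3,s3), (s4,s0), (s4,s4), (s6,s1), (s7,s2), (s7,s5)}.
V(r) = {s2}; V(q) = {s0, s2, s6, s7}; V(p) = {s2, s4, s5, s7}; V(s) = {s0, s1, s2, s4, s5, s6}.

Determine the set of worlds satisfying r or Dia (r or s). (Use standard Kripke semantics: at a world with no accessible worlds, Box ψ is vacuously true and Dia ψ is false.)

Recall that Dia ψ holds at a world iff ψ holds at some accessible world.
Let φ = r or Dia (r or s). Evaluate φ at each world:
  s0 (successors {s2}): φ is true.
  s1 (successors {s1, s5}): φ is true.
  s2 (successors {s0, s2}): φ is true.
  s3 (successors {s0, s1, s3}): φ is true.
  s4 (successors {s0, s4}): φ is true.
  s5 (successors ∅): φ is false.
  s6 (successors {s1}): φ is true.
  s7 (successors {s2, s5}): φ is true.
For instance, at s4:
  At s4: r is false, Dia (r or s) is true, so r or Dia (r or s) is true.
    At s4: Dia (r or s) requires r or s at some successor in {s0, s4}.
      r or s holds at s0, so Dia (r or s) is true at s4.
Satisfying worlds: {s0, s1, s2, s3, s4, s6, s7}

s0, s1, s2, s3, s4, s6, s7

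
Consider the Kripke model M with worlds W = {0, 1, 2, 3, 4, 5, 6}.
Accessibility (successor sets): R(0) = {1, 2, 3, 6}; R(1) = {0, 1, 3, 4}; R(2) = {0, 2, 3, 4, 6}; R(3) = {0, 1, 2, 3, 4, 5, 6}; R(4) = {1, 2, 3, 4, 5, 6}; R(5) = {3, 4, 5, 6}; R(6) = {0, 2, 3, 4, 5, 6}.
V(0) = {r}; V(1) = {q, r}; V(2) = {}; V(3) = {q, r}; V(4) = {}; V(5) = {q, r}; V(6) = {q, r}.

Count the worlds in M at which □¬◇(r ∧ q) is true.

0

Recall that □ψ holds at a world iff ψ holds at every accessible world, and ◇ψ holds iff ψ holds at some accessible world.
Let φ = □¬◇(r ∧ q). Evaluate φ at each world:
  0 (successors {1, 2, 3, 6}): φ is false.
  1 (successors {0, 1, 3, 4}): φ is false.
  2 (successors {0, 2, 3, 4, 6}): φ is false.
  3 (successors {0, 1, 2, 3, 4, 5, 6}): φ is false.
  4 (successors {1, 2, 3, 4, 5, 6}): φ is false.
  5 (successors {3, 4, 5, 6}): φ is false.
  6 (successors {0, 2, 3, 4, 5, 6}): φ is false.
For instance, at 6:
  At 6: □¬◇(r ∧ q) requires ¬◇(r ∧ q) at every successor {0, 2, 3, 4, 5, 6}.
    ¬◇(r ∧ q) fails at 0, so □¬◇(r ∧ q) is false at 6.
      At 0: ◇(r ∧ q) is true, so ¬◇(r ∧ q) is false.
Satisfying worlds: none.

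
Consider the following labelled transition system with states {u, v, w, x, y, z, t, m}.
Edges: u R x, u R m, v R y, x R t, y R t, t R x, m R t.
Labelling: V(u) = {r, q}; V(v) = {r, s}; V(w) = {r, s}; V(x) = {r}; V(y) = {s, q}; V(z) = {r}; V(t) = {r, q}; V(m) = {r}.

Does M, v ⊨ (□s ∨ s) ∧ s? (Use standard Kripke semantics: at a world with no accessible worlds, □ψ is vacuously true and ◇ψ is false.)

At v: □s ∨ s is true, s is true, so (□s ∨ s) ∧ s is true.
  At v: □s is true, s is true, so □s ∨ s is true.
    At v: □s requires s at every successor {y}.
      At y: s is true.
    So □s is true at v.

Yes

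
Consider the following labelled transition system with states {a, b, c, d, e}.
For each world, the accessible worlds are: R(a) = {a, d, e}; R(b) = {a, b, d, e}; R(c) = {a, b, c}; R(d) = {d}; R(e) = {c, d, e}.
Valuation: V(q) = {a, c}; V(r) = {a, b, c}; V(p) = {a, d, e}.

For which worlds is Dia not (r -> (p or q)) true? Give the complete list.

Let φ = Dia not (r -> (p or q)). Evaluate φ at each world:
  a (successors {a, d, e}): φ is false.
  b (successors {a, b, d, e}): φ is true.
  c (successors {a, b, c}): φ is true.
  d (successors {d}): φ is false.
  e (successors {c, d, e}): φ is false.
For instance, at b:
  At b: Dia not (r -> (p or q)) requires not (r -> (p or q)) at some successor in {a, b, d, e}.
    not (r -> (p or q)) holds at b, so Dia not (r -> (p or q)) is true at b.
Satisfying worlds: {b, c}

b, c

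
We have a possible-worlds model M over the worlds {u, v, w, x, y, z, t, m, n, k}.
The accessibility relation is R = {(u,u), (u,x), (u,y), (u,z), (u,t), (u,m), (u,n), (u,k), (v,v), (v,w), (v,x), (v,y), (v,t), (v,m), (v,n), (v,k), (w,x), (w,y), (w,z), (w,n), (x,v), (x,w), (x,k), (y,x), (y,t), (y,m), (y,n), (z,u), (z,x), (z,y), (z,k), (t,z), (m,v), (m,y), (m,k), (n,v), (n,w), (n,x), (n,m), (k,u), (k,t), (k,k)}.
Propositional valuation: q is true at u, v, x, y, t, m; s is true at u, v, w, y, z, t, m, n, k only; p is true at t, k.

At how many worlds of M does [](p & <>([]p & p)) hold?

0

Let φ = [](p & <>([]p & p)). Evaluate φ at each world:
  u (successors {u, x, y, z, t, m, n, k}): φ is false.
  v (successors {v, w, x, y, t, m, n, k}): φ is false.
  w (successors {x, y, z, n}): φ is false.
  x (successors {v, w, k}): φ is false.
  y (successors {x, t, m, n}): φ is false.
  z (successors {u, x, y, k}): φ is false.
  t (successors {z}): φ is false.
  m (successors {v, y, k}): φ is false.
  n (successors {v, w, x, m}): φ is false.
  k (successors {u, t, k}): φ is false.
For instance, at n:
  At n: [](p & <>([]p & p)) requires p & <>([]p & p) at every successor {v, w, x, m}.
    p & <>([]p & p) fails at v, so [](p & <>([]p & p)) is false at n.
      At v: p is false, <>([]p & p) is false, so p & <>([]p & p) is false.
Satisfying worlds: none.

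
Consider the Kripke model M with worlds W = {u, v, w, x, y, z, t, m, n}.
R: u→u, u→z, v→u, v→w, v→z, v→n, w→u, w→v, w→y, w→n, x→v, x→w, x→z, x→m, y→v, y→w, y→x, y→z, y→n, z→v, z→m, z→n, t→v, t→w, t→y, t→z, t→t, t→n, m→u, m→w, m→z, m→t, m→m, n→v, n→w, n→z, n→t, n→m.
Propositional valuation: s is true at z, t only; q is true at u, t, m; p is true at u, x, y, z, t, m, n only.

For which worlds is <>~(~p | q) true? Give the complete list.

u, v, w, x, y, z, t, m, n

Let φ = <>~(~p | q). Evaluate φ at each world:
  u (successors {u, z}): φ is true.
  v (successors {u, w, z, n}): φ is true.
  w (successors {u, v, y, n}): φ is true.
  x (successors {v, w, z, m}): φ is true.
  y (successors {v, w, x, z, n}): φ is true.
  z (successors {v, m, n}): φ is true.
  t (successors {v, w, y, z, t, n}): φ is true.
  m (successors {u, w, z, t, m}): φ is true.
  n (successors {v, w, z, t, m}): φ is true.
For instance, at n:
  At n: <>~(~p | q) requires ~(~p | q) at some successor in {v, w, z, t, m}.
    ~(~p | q) holds at z, so <>~(~p | q) is true at n.
Satisfying worlds: {u, v, w, x, y, z, t, m, n}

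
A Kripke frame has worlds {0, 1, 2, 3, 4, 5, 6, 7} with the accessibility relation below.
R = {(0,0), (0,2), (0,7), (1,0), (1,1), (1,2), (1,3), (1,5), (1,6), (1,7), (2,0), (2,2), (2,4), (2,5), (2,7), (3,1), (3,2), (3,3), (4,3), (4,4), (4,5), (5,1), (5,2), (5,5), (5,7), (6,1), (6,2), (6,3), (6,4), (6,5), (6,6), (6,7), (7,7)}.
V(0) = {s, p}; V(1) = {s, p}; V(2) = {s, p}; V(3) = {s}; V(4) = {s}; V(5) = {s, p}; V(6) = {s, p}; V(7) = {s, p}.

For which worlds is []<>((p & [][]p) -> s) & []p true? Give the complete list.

Recall that []ψ holds at a world iff ψ holds at every accessible world, and <>ψ holds iff ψ holds at some accessible world.
Let φ = []<>((p & [][]p) -> s) & []p. Evaluate φ at each world:
  0 (successors {0, 2, 7}): φ is true.
  1 (successors {0, 1, 2, 3, 5, 6, 7}): φ is false.
  2 (successors {0, 2, 4, 5, 7}): φ is false.
  3 (successors {1, 2, 3}): φ is false.
  4 (successors {3, 4, 5}): φ is false.
  5 (successors {1, 2, 5, 7}): φ is true.
  6 (successors {1, 2, 3, 4, 5, 6, 7}): φ is false.
  7 (successors {7}): φ is true.
For instance, at 4:
  At 4: []<>((p & [][]p) -> s) is true, []p is false, so []<>((p & [][]p) -> s) & []p is false.
    At 4: []<>((p & [][]p) -> s) requires <>((p & [][]p) -> s) at every successor {3, 4, 5}.
      At 3: <>((p & [][]p) -> s) is true.
      At 4: <>((p & [][]p) -> s) is true.
      At 5: <>((p & [][]p) -> s) is true.
    So []<>((p & [][]p) -> s) is true at 4.
    At 4: []p requires p at every successor {3, 4, 5}.
      p fails at 3, so []p is false at 4.
Satisfying worlds: {0, 5, 7}

0, 5, 7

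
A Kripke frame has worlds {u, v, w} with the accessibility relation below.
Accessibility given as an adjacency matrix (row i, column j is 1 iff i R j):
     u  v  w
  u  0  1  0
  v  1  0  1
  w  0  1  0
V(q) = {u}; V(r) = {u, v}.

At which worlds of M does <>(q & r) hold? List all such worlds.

v

Let φ = <>(q & r). Evaluate φ at each world:
  u (successors {v}): φ is false.
  v (successors {u, w}): φ is true.
  w (successors {v}): φ is false.
For instance, at u:
  At u: <>(q & r) requires q & r at some successor in {v}.
    At v: q & r is false.
  So <>(q & r) is false at u.
Satisfying worlds: {v}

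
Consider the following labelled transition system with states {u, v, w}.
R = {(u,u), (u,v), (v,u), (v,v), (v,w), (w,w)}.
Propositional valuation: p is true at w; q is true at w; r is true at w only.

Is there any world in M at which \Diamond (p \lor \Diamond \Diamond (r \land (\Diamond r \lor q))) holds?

Let φ = \Diamond (p \lor \Diamond \Diamond (r \land (\Diamond r \lor q))). Evaluate φ at each world:
  u (successors {u, v}): φ is true.
  v (successors {u, v, w}): φ is true.
  w (successors {w}): φ is true.
Detail at u (witness):
  At u: \Diamond (p \lor \Diamond \Diamond (r \land (\Diamond r \lor q))) requires p \lor \Diamond \Diamond (r \land (\Diamond r \lor q)) at some successor in {u, v}.
    p \lor \Diamond \Diamond (r \land (\Diamond r \lor q)) holds at u, so \Diamond (p \lor \Diamond \Diamond (r \land (\Diamond r \lor q))) is true at u.
      At u: p is false, \Diamond \Diamond (r \land (\Diamond r \lor q)) is true, so p \lor \Diamond \Diamond (r \land (\Diamond r \lor q)) is true.

Yes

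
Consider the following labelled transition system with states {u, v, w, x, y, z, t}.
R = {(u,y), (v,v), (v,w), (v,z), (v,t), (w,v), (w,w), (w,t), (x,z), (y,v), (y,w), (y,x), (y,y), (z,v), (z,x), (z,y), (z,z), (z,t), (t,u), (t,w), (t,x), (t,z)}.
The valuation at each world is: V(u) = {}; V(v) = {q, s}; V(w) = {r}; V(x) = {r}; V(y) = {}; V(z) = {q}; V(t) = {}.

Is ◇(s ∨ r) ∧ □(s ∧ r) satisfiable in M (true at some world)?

Let φ = ◇(s ∨ r) ∧ □(s ∧ r). Evaluate φ at each world:
  u (successors {y}): φ is false.
  v (successors {v, w, z, t}): φ is false.
  w (successors {v, w, t}): φ is false.
  x (successors {z}): φ is false.
  y (successors {v, w, x, y}): φ is false.
  z (successors {v, x, y, z, t}): φ is false.
  t (successors {u, w, x, z}): φ is false.
For instance, at u:
  At u: ◇(s ∨ r) is false, □(s ∧ r) is false, so ◇(s ∨ r) ∧ □(s ∧ r) is false.
    At u: ◇(s ∨ r) requires s ∨ r at some successor in {y}.
      At y: s ∨ r is false.
    So ◇(s ∨ r) is false at u.
    At u: □(s ∧ r) requires s ∧ r at every successor {y}.
      s ∧ r fails at y, so □(s ∧ r) is false at u.

No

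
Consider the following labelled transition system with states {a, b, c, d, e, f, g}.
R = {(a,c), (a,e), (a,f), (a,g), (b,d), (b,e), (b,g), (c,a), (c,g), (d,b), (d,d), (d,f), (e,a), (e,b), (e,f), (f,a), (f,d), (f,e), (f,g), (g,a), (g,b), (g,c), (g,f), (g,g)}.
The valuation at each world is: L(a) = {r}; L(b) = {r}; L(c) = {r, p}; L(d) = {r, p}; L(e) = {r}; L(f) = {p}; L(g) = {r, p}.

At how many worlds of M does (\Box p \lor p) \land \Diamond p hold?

4

Recall that \Box ψ holds at a world iff ψ holds at every accessible world, and \Diamond ψ holds iff ψ holds at some accessible world.
Let φ = (\Box p \lor p) \land \Diamond p. Evaluate φ at each world:
  a (successors {c, e, f, g}): φ is false.
  b (successors {d, e, g}): φ is false.
  c (successors {a, g}): φ is true.
  d (successors {b, d, f}): φ is true.
  e (successors {a, b, f}): φ is false.
  f (successors {a, d, e, g}): φ is true.
  g (successors {a, b, c, f, g}): φ is true.
For instance, at e:
  At e: \Box p \lor p is false, \Diamond p is true, so (\Box p \lor p) \land \Diamond p is false.
    At e: \Box p is false, p is false, so \Box p \lor p is false.
      At e: \Box p requires p at every successor {a, b, f}.
        p fails at a, so \Box p is false at e.
    At e: \Diamond p requires p at some successor in {a, b, f}.
      p holds at f, so \Diamond p is true at e.
Satisfying worlds: {c, d, f, g}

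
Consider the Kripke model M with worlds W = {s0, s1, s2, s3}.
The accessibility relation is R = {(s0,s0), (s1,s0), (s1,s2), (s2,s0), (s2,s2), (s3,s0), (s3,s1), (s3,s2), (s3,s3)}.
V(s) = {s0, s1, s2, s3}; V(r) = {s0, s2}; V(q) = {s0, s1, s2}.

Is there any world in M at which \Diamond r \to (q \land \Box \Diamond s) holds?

Yes

Recall that \Box ψ holds at a world iff ψ holds at every accessible world, and \Diamond ψ holds iff ψ holds at some accessible world.
Let φ = \Diamond r \to (q \land \Box \Diamond s). Evaluate φ at each world:
  s0 (successors {s0}): φ is true.
  s1 (successors {s0, s2}): φ is true.
  s2 (successors {s0, s2}): φ is true.
  s3 (successors {s0, s1, s2, s3}): φ is false.
Detail at s0 (witness):
  At s0: \Diamond r is true, q \land \Box \Diamond s is true, so \Diamond r \to (q \land \Box \Diamond s) is true.
    At s0: \Diamond r requires r at some successor in {s0}.
      r holds at s0, so \Diamond r is true at s0.
    At s0: q is true, \Box \Diamond s is true, so q \land \Box \Diamond s is true.
      At s0: \Box \Diamond s requires \Diamond s at every successor {s0}.
        At s0: \Diamond s is true.
      So \Box \Diamond s is true at s0.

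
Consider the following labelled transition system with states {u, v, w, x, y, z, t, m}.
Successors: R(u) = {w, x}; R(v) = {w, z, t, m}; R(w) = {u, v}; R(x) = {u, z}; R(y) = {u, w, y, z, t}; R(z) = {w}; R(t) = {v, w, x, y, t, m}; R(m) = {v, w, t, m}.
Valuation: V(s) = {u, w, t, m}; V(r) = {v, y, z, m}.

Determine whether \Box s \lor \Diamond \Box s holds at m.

At m: \Box s is false, \Diamond \Box s is false, so \Box s \lor \Diamond \Box s is false.
  At m: \Box s requires s at every successor {v, w, t, m}.
    s fails at v, so \Box s is false at m.
  At m: \Diamond \Box s requires \Box s at some successor in {v, w, t, m}.
    At v: \Box s is false.
    At w: \Box s is false.
    At t: \Box s is false.
    At m: \Box s is false.
  So \Diamond \Box s is false at m.

No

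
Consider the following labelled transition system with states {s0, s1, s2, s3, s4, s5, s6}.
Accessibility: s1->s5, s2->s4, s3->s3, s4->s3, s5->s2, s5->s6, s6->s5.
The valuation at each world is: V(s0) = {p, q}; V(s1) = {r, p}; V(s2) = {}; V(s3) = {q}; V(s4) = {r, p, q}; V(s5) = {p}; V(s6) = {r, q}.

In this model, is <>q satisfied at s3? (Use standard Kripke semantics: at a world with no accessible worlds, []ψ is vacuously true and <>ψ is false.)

At s3: <>q requires q at some successor in {s3}.
  q holds at s3, so <>q is true at s3.

Yes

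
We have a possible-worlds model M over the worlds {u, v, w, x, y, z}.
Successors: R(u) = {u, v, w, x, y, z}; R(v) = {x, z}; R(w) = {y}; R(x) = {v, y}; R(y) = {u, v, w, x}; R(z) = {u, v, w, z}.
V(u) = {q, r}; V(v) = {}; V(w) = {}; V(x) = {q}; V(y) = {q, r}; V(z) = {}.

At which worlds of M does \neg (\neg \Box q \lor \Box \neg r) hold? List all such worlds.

Recall that \Box ψ holds at a world iff ψ holds at every accessible world, and \Diamond ψ holds iff ψ holds at some accessible world.
Let φ = \neg (\neg \Box q \lor \Box \neg r). Evaluate φ at each world:
  u (successors {u, v, w, x, y, z}): φ is false.
  v (successors {x, z}): φ is false.
  w (successors {y}): φ is true.
  x (successors {v, y}): φ is false.
  y (successors {u, v, w, x}): φ is false.
  z (successors {u, v, w, z}): φ is false.
For instance, at y:
  At y: \neg \Box q \lor \Box \neg r is true, so \neg (\neg \Box q \lor \Box \neg r) is false.
    At y: \neg \Box q is true, \Box \neg r is false, so \neg \Box q \lor \Box \neg r is true.
      At y: \Box q is false, so \neg \Box q is true.
      At y: \Box \neg r requires \neg r at every successor {u, v, w, x}.
        \neg r fails at u, so \Box \neg r is false at y.
Satisfying worlds: {w}

w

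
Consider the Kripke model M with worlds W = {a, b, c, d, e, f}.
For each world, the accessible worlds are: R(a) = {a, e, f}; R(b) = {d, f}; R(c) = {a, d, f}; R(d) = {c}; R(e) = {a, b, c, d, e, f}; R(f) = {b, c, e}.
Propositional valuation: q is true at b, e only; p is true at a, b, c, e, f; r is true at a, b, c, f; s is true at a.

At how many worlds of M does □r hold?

Let φ = □r. Evaluate φ at each world:
  a (successors {a, e, f}): φ is false.
  b (successors {d, f}): φ is false.
  c (successors {a, d, f}): φ is false.
  d (successors {c}): φ is true.
  e (successors {a, b, c, d, e, f}): φ is false.
  f (successors {b, c, e}): φ is false.
For instance, at e:
  At e: □r requires r at every successor {a, b, c, d, e, f}.
    r fails at d, so □r is false at e.
Satisfying worlds: {d}

1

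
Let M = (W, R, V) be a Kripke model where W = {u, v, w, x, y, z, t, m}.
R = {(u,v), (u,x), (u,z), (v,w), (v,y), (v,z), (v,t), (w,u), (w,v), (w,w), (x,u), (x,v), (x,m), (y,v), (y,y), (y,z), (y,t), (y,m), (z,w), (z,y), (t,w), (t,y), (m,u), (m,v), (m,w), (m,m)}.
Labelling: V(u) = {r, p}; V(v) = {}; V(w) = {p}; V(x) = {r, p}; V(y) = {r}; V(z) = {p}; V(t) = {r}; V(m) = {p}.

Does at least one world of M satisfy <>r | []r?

Let φ = <>r | []r. Evaluate φ at each world:
  u (successors {v, x, z}): φ is true.
  v (successors {w, y, z, t}): φ is true.
  w (successors {u, v, w}): φ is true.
  x (successors {u, v, m}): φ is true.
  y (successors {v, y, z, t, m}): φ is true.
  z (successors {w, y}): φ is true.
  t (successors {w, y}): φ is true.
  m (successors {u, v, w, m}): φ is true.
Detail at u (witness):
  At u: <>r is true, []r is false, so <>r | []r is true.
    At u: <>r requires r at some successor in {v, x, z}.
      r holds at x, so <>r is true at u.
    At u: []r requires r at every successor {v, x, z}.
      r fails at v, so []r is false at u.

Yes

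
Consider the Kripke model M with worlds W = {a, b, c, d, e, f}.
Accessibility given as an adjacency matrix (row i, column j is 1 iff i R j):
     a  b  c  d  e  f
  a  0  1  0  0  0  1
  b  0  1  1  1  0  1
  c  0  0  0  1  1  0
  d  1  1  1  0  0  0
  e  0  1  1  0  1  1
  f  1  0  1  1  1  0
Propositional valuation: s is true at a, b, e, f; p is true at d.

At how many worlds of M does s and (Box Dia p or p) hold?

Let φ = s and (Box Dia p or p). Evaluate φ at each world:
  a (successors {b, f}): φ is true.
  b (successors {b, c, d, f}): φ is false.
  c (successors {d, e}): φ is false.
  d (successors {a, b, c}): φ is false.
  e (successors {b, c, e, f}): φ is false.
  f (successors {a, c, d, e}): φ is false.
For instance, at a:
  At a: s is true, Box Dia p or p is true, so s and (Box Dia p or p) is true.
    At a: Box Dia p is true, p is false, so Box Dia p or p is true.
      At a: Box Dia p requires Dia p at every successor {b, f}.
        At b: Dia p is true.
        At f: Dia p is true.
      So Box Dia p is true at a.
Satisfying worlds: {a}

1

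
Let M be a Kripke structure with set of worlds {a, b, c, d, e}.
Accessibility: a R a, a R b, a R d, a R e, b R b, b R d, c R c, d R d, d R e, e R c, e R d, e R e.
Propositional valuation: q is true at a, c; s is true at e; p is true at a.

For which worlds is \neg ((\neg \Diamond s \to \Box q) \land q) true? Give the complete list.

b, d, e

Let φ = \neg ((\neg \Diamond s \to \Box q) \land q). Evaluate φ at each world:
  a (successors {a, b, d, e}): φ is false.
  b (successors {b, d}): φ is true.
  c (successors {c}): φ is false.
  d (successors {d, e}): φ is true.
  e (successors {c, d, e}): φ is true.
For instance, at d:
  At d: (\neg \Diamond s \to \Box q) \land q is false, so \neg ((\neg \Diamond s \to \Box q) \land q) is true.
    At d: \neg \Diamond s \to \Box q is true, q is false, so (\neg \Diamond s \to \Box q) \land q is false.
      At d: \neg \Diamond s is false, \Box q is false, so \neg \Diamond s \to \Box q is true.
Satisfying worlds: {b, d, e}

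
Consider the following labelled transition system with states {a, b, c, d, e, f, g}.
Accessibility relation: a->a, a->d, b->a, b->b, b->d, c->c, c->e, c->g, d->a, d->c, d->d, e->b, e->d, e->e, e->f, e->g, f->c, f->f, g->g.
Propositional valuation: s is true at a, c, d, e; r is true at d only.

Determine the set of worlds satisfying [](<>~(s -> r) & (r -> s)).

a, b, d, f

Let φ = [](<>~(s -> r) & (r -> s)). Evaluate φ at each world:
  a (successors {a, d}): φ is true.
  b (successors {a, b, d}): φ is true.
  c (successors {c, e, g}): φ is false.
  d (successors {a, c, d}): φ is true.
  e (successors {b, d, e, f, g}): φ is false.
  f (successors {c, f}): φ is true.
  g (successors {g}): φ is false.
For instance, at d:
  At d: [](<>~(s -> r) & (r -> s)) requires <>~(s -> r) & (r -> s) at every successor {a, c, d}.
      At a: <>~(s -> r) is true, r -> s is true, so <>~(s -> r) & (r -> s) is true.
      At c: <>~(s -> r) is true, r -> s is true, so <>~(s -> r) & (r -> s) is true.
      At d: <>~(s -> r) is true, r -> s is true, so <>~(s -> r) & (r -> s) is true.
  So [](<>~(s -> r) & (r -> s)) is true at d.
Satisfying worlds: {a, b, d, f}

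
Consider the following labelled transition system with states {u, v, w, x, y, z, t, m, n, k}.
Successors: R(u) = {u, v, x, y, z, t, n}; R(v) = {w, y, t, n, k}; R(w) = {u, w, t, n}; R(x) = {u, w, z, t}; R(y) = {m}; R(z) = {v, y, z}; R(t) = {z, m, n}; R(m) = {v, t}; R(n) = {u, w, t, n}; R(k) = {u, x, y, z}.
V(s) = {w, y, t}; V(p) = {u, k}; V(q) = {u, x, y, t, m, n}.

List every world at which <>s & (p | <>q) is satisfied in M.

u, v, w, x, z, m, n, k

Let φ = <>s & (p | <>q). Evaluate φ at each world:
  u (successors {u, v, x, y, z, t, n}): φ is true.
  v (successors {w, y, t, n, k}): φ is true.
  w (successors {u, w, t, n}): φ is true.
  x (successors {u, w, z, t}): φ is true.
  y (successors {m}): φ is false.
  z (successors {v, y, z}): φ is true.
  t (successors {z, m, n}): φ is false.
  m (successors {v, t}): φ is true.
  n (successors {u, w, t, n}): φ is true.
  k (successors {u, x, y, z}): φ is true.
For instance, at v:
  At v: <>s is true, p | <>q is true, so <>s & (p | <>q) is true.
    At v: <>s requires s at some successor in {w, y, t, n, k}.
      s holds at w, so <>s is true at v.
    At v: p is false, <>q is true, so p | <>q is true.
      At v: <>q requires q at some successor in {w, y, t, n, k}.
        q holds at y, so <>q is true at v.
Satisfying worlds: {u, v, w, x, z, m, n, k}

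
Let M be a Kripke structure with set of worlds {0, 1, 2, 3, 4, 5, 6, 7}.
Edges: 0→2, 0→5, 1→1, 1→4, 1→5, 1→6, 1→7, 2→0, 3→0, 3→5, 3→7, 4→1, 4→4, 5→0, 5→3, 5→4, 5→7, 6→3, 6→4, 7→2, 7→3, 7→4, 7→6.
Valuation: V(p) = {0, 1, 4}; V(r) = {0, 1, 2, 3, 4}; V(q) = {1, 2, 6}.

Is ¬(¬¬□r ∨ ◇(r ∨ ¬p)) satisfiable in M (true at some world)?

No

Let φ = ¬(¬¬□r ∨ ◇(r ∨ ¬p)). Evaluate φ at each world:
  0 (successors {2, 5}): φ is false.
  1 (successors {1, 4, 5, 6, 7}): φ is false.
  2 (successors {0}): φ is false.
  3 (successors {0, 5, 7}): φ is false.
  4 (successors {1, 4}): φ is false.
  5 (successors {0, 3, 4, 7}): φ is false.
  6 (successors {3, 4}): φ is false.
  7 (successors {2, 3, 4, 6}): φ is false.
For instance, at 5:
  At 5: ¬¬□r ∨ ◇(r ∨ ¬p) is true, so ¬(¬¬□r ∨ ◇(r ∨ ¬p)) is false.
    At 5: ¬¬□r is false, ◇(r ∨ ¬p) is true, so ¬¬□r ∨ ◇(r ∨ ¬p) is true.
      At 5: ¬□r is true, so ¬¬□r is false.
      At 5: ◇(r ∨ ¬p) requires r ∨ ¬p at some successor in {0, 3, 4, 7}.
        r ∨ ¬p holds at 0, so ◇(r ∨ ¬p) is true at 5.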